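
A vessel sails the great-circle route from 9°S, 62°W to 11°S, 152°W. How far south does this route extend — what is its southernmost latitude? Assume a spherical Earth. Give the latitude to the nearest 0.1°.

≈ 14.1°S

The great circle lies in the plane with unit normal n̂ = (p₁ × p₂)/|p₁ × p₂|.
Here n̂_z ≈ -0.970; the vertex latitude is φ_max = arccos|n̂_z| ≈ 14.1°.
Check via Clairaut: cos φ_max = |cos φ₁| · sin C = cos(9.0°)·sin(100.9°) ≈ 0.970, again giving ≈ 14.1°.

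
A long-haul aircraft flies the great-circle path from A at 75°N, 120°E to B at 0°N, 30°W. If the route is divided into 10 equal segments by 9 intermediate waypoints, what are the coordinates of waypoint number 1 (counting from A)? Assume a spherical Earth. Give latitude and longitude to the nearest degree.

≈ 82°N, 79°E

From cos δ = sin φ₁ sin φ₂ + cos φ₁ cos φ₂ cos Δλ, the central angle is δ ≈ 1.797 rad (103.0°).
Interpolate at f = 1/10 with slerp weights a = sin((1−f)δ)/sin δ ≈ 1.025, b = sin(fδ)/sin δ ≈ 0.183.
p = a·p₁ + b·p₂ ≈ (0.026, 0.138, 0.990); φ = arcsin(p_z) ≈ 81.92°, λ = atan2(p_y, p_x) ≈ 79.27°.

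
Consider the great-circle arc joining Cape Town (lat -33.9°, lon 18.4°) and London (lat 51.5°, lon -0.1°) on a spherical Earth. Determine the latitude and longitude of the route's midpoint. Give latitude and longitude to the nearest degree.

≈ lat 9°, lon 10°

Write both endpoints as unit vectors p₁, p₂ with components (cos φ cos λ, cos φ sin λ, sin φ).
The central angle between the endpoints is δ = arccos(p₁·p₂) ≈ 1.517 rad (86.9°).
Interpolate at f = 1/2 with slerp weights a = sin((1−f)δ)/sin δ ≈ 0.689, b = sin(fδ)/sin δ ≈ 0.689.
p = a·p₁ + b·p₂ ≈ (0.971, 0.180, 0.155); φ = arcsin(p_z) ≈ 8.91°, λ = atan2(p_y, p_x) ≈ 10.48°.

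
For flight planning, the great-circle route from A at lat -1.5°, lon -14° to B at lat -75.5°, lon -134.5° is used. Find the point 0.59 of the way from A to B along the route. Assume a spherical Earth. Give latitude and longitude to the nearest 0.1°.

Write both endpoints as unit vectors p₁, p₂ with components (cos φ cos λ, cos φ sin λ, sin φ).
The central angle between the endpoints is δ = arccos(p₁·p₂) ≈ 1.673 rad (95.8°).
Interpolate at f = 0.59 with slerp weights a = sin((1−f)δ)/sin δ ≈ 0.637, b = sin(fδ)/sin δ ≈ 0.839.
p = a·p₁ + b·p₂ ≈ (0.470, -0.304, -0.829); φ = arcsin(p_z) ≈ -55.96°, λ = atan2(p_y, p_x) ≈ -32.86°.

≈ lat -56.0°, lon -32.9°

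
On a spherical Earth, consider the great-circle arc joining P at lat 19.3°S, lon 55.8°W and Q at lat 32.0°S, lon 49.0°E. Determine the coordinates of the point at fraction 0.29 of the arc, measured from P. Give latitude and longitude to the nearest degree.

Convert each endpoint to a unit vector on the sphere (x = cos φ cos λ, y = cos φ sin λ, z = sin φ).
The central angle between the endpoints is δ = arccos(p₁·p₂) ≈ 1.600 rad (91.7°).
Interpolate at f = 0.29 with slerp weights a = sin((1−f)δ)/sin δ ≈ 0.907, b = sin(fδ)/sin δ ≈ 0.448.
p = a·p₁ + b·p₂ ≈ (0.730, -0.422, -0.537); φ = arcsin(p_z) ≈ -32.49°, λ = atan2(p_y, p_x) ≈ -30.00°.

≈ lat 32°S, lon 30°W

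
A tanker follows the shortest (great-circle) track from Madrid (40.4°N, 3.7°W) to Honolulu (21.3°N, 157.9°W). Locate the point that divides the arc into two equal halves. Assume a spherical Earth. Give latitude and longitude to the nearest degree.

Convert each endpoint to a unit vector on the sphere (x = cos φ cos λ, y = cos φ sin λ, z = sin φ).
The central angle between the endpoints is δ = arccos(p₁·p₂) ≈ 1.986 rad (113.8°).
Interpolate at f = 1/2 with slerp weights a = sin((1−f)δ)/sin δ ≈ 0.915, b = sin(fδ)/sin δ ≈ 0.915.
p = a·p₁ + b·p₂ ≈ (-0.095, -0.366, 0.926); φ = arcsin(p_z) ≈ 67.80°, λ = atan2(p_y, p_x) ≈ -104.49°.

≈ 68°N, 104°W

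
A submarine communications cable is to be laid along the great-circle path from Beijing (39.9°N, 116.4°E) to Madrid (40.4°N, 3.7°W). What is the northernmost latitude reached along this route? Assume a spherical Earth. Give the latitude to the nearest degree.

The great circle lies in the plane with unit normal n̂ = (p₁ × p₂)/|p₁ × p₂|.
Here n̂_z ≈ -0.509; the vertex latitude is φ_max = arccos|n̂_z| ≈ 59.4°.

≈ 59°N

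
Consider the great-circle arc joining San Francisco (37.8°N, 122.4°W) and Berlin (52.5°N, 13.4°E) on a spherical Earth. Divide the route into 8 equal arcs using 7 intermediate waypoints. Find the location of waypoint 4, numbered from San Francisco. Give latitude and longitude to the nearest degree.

Write both endpoints as unit vectors p₁, p₂ with components (cos φ cos λ, cos φ sin λ, sin φ).
The central angle between the endpoints is δ = arccos(p₁·p₂) ≈ 1.429 rad (81.9°).
Interpolate at f = 4/8 with slerp weights a = sin((1−f)δ)/sin δ ≈ 0.662, b = sin(fδ)/sin δ ≈ 0.662.
p = a·p₁ + b·p₂ ≈ (0.112, -0.348, 0.931); φ = arcsin(p_z) ≈ 68.55°, λ = atan2(p_y, p_x) ≈ -72.21°.

≈ (69°N, 72°W)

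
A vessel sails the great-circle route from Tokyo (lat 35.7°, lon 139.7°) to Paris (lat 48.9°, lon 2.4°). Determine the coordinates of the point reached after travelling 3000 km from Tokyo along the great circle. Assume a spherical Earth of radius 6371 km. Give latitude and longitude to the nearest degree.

Write both endpoints as unit vectors p₁, p₂ with components (cos φ cos λ, cos φ sin λ, sin φ).
The central angle between the endpoints is δ = arccos(p₁·p₂) ≈ 1.523 rad (87.3°). The total great-circle distance is δ·R ≈ 1.523 × 6371 ≈ 9705 km, so the target fraction is f = 3000/9705 ≈ 0.309.
Interpolate at f ≈ 0.309 with slerp weights a = sin((1−f)δ)/sin δ ≈ 0.870, b = sin(fδ)/sin δ ≈ 0.454.
p = a·p₁ + b·p₂ ≈ (-0.240, 0.469, 0.850); φ = arcsin(p_z) ≈ 58.18°, λ = atan2(p_y, p_x) ≈ 117.12°.

≈ lat 58°, lon 117°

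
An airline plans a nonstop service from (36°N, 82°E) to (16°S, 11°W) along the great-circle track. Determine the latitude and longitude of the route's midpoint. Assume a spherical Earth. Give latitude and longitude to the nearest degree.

≈ (14°N, 30°E)

Convert each endpoint to a unit vector on the sphere (x = cos φ cos λ, y = cos φ sin λ, z = sin φ).
The central angle between the endpoints is δ = arccos(p₁·p₂) ≈ 1.775 rad (101.7°).
Interpolate at f = 1/2 with slerp weights a = sin((1−f)δ)/sin δ ≈ 0.792, b = sin(fδ)/sin δ ≈ 0.792.
p = a·p₁ + b·p₂ ≈ (0.836, 0.489, 0.247); φ = arcsin(p_z) ≈ 14.31°, λ = atan2(p_y, p_x) ≈ 30.32°.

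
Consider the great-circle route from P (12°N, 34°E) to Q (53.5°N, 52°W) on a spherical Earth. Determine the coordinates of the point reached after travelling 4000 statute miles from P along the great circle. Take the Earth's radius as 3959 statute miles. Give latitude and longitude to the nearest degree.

Write both endpoints as unit vectors p₁, p₂ with components (cos φ cos λ, cos φ sin λ, sin φ).
The central angle between the endpoints is δ = arccos(p₁·p₂) ≈ 1.362 rad (78.0°). The total great-circle distance is δ·R ≈ 1.362 × 3959 ≈ 5390 mi, so the target fraction is f = 4000/5390 ≈ 0.742.
Interpolate at f ≈ 0.742 with slerp weights a = sin((1−f)δ)/sin δ ≈ 0.352, b = sin(fδ)/sin δ ≈ 0.866.
p = a·p₁ + b·p₂ ≈ (0.602, -0.214, 0.769); φ = arcsin(p_z) ≈ 50.28°, λ = atan2(p_y, p_x) ≈ -19.52°.

≈ (50°N, 20°W)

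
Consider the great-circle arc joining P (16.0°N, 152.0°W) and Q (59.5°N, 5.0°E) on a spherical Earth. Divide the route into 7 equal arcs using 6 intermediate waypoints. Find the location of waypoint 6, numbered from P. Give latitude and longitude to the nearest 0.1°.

≈ (72.2°N, 13.4°W)

The haversine formula gives a central angle δ ≈ 1.784 rad (102.2°) between the endpoints.
Interpolate at f = 6/7 with slerp weights a = sin((1−f)δ)/sin δ ≈ 0.258, b = sin(fδ)/sin δ ≈ 1.022.
p = a·p₁ + b·p₂ ≈ (0.298, -0.071, 0.952); φ = arcsin(p_z) ≈ 72.16°, λ = atan2(p_y, p_x) ≈ -13.44°.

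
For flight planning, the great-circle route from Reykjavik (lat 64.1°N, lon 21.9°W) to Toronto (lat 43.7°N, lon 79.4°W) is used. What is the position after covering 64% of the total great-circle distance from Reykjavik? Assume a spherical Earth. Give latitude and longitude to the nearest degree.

Convert each endpoint to a unit vector on the sphere (x = cos φ cos λ, y = cos φ sin λ, z = sin φ).
The central angle between the endpoints is δ = arccos(p₁·p₂) ≈ 0.658 rad (37.7°).
Interpolate at f = 0.64 with slerp weights a = sin((1−f)δ)/sin δ ≈ 0.384, b = sin(fδ)/sin δ ≈ 0.668.
p = a·p₁ + b·p₂ ≈ (0.244, -0.538, 0.807); φ = arcsin(p_z) ≈ 53.81°, λ = atan2(p_y, p_x) ≈ -65.55°.

≈ lat 54°N, lon 66°W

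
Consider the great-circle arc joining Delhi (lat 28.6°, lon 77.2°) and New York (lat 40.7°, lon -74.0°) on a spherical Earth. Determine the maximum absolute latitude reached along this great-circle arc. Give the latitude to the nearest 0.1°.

The great circle lies in the plane with unit normal n̂ = (p₁ × p₂)/|p₁ × p₂|.
Here n̂_z ≈ -0.333; the vertex latitude is φ_max = arccos|n̂_z| ≈ 70.5°.
Check via Clairaut: cos φ_max = |cos φ₁| · sin C = cos(28.6°)·sin(22.3°) ≈ 0.333, again giving ≈ 70.5°.

≈ 70.5°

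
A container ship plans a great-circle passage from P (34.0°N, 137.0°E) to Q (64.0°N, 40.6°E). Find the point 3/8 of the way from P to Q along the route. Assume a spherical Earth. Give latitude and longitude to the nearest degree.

Convert each endpoint to a unit vector on the sphere (x = cos φ cos λ, y = cos φ sin λ, z = sin φ).
The central angle between the endpoints is δ = arccos(p₁·p₂) ≈ 1.090 rad (62.5°).
Interpolate at f = 3/8 with slerp weights a = sin((1−f)δ)/sin δ ≈ 0.710, b = sin(fδ)/sin δ ≈ 0.448.
p = a·p₁ + b·p₂ ≈ (-0.281, 0.530, 0.800); φ = arcsin(p_z) ≈ 53.15°, λ = atan2(p_y, p_x) ≈ 117.99°.

≈ (53°N, 118°E)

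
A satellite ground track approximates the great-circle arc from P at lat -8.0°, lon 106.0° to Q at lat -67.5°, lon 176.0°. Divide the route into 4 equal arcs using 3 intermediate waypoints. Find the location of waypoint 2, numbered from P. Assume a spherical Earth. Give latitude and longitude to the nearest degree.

≈ lat -42°, lon 124°

Write both endpoints as unit vectors p₁, p₂ with components (cos φ cos λ, cos φ sin λ, sin φ).
The central angle between the endpoints is δ = arccos(p₁·p₂) ≈ 1.310 rad (75.0°).
Interpolate at f = 2/4 with slerp weights a = sin((1−f)δ)/sin δ ≈ 0.630, b = sin(fδ)/sin δ ≈ 0.630.
p = a·p₁ + b·p₂ ≈ (-0.413, 0.617, -0.670); φ = arcsin(p_z) ≈ -42.08°, λ = atan2(p_y, p_x) ≈ 123.78°.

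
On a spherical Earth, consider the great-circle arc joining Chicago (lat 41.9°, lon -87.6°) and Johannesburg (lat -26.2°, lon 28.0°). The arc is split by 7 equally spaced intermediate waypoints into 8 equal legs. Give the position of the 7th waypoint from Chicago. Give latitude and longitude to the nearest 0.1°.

≈ lat -16.8°, lon 14.5°

From cos δ = sin φ₁ sin φ₂ + cos φ₁ cos φ₂ cos Δλ, the central angle is δ ≈ 2.194 rad (125.7°).
Interpolate at f = 7/8 with slerp weights a = sin((1−f)δ)/sin δ ≈ 0.333, b = sin(fδ)/sin δ ≈ 1.157.
p = a·p₁ + b·p₂ ≈ (0.927, 0.239, -0.288); φ = arcsin(p_z) ≈ -16.75°, λ = atan2(p_y, p_x) ≈ 14.48°.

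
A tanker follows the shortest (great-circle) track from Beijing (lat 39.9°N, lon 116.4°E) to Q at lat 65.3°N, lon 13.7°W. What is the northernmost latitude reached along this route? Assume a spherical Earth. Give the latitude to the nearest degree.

The great circle lies in the plane with unit normal n̂ = (p₁ × p₂)/|p₁ × p₂|.
Here n̂_z ≈ -0.265; the vertex latitude is φ_max = arccos|n̂_z| ≈ 74.7°.
Check via Clairaut: cos φ_max = |cos φ₁| · sin C = cos(39.9°)·sin(20.2°) ≈ 0.265, again giving ≈ 74.7°.

≈ 75°N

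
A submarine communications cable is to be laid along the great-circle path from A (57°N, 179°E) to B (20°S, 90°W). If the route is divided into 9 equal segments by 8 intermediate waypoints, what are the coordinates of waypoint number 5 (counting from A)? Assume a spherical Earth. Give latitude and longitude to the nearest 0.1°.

From cos δ = sin φ₁ sin φ₂ + cos φ₁ cos φ₂ cos Δλ, the central angle is δ ≈ 1.871 rad (107.2°).
Interpolate at f = 5/9 with slerp weights a = sin((1−f)δ)/sin δ ≈ 0.774, b = sin(fδ)/sin δ ≈ 0.903.
p = a·p₁ + b·p₂ ≈ (-0.421, -0.841, 0.340); φ = arcsin(p_z) ≈ 19.88°, λ = atan2(p_y, p_x) ≈ -116.61°.

≈ (19.9°N, 116.6°W)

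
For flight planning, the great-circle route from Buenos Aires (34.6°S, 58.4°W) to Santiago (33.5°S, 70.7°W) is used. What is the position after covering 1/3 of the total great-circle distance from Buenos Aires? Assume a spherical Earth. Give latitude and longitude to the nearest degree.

Write both endpoints as unit vectors p₁, p₂ with components (cos φ cos λ, cos φ sin λ, sin φ).
The central angle between the endpoints is δ = arccos(p₁·p₂) ≈ 0.179 rad (10.2°).
Interpolate at f = 1/3 with slerp weights a = sin((1−f)δ)/sin δ ≈ 0.669, b = sin(fδ)/sin δ ≈ 0.335.
p = a·p₁ + b·p₂ ≈ (0.381, -0.732, -0.565); φ = arcsin(p_z) ≈ -34.37°, λ = atan2(p_y, p_x) ≈ -62.53°.

≈ 34°S, 63°W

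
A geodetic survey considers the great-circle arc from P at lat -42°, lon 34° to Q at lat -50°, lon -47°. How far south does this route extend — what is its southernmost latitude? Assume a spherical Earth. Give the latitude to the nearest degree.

≈ -54°

The great circle lies in the plane with unit normal n̂ = (p₁ × p₂)/|p₁ × p₂|.
Here n̂_z ≈ -0.583; the vertex latitude is φ_max = arccos|n̂_z| ≈ 54.3°.
Check via Clairaut: cos φ_max = |cos φ₁| · sin C = cos(42.0°)·sin(128.3°) ≈ 0.583, again giving ≈ 54.3°.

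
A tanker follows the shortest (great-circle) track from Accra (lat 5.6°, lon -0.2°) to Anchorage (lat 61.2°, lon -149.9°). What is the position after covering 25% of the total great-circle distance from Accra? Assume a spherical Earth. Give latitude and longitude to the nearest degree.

≈ lat 32°, lon -8°

Write both endpoints as unit vectors p₁, p₂ with components (cos φ cos λ, cos φ sin λ, sin φ).
The central angle between the endpoints is δ = arccos(p₁·p₂) ≈ 1.905 rad (109.2°).
Interpolate at f = 0.25 with slerp weights a = sin((1−f)δ)/sin δ ≈ 1.048, b = sin(fδ)/sin δ ≈ 0.485.
p = a·p₁ + b·p₂ ≈ (0.841, -0.121, 0.528); φ = arcsin(p_z) ≈ 31.85°, λ = atan2(p_y, p_x) ≈ -8.19°.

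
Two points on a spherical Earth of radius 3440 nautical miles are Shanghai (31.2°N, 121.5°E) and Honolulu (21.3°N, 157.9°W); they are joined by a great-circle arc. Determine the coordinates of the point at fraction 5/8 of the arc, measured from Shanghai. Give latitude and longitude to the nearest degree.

≈ 31°N, 174°E

Convert each endpoint to a unit vector on the sphere (x = cos φ cos λ, y = cos φ sin λ, z = sin φ).
The central angle between the endpoints is δ = arccos(p₁·p₂) ≈ 1.247 rad (71.4°).
Interpolate at f = 5/8 with slerp weights a = sin((1−f)δ)/sin δ ≈ 0.475, b = sin(fδ)/sin δ ≈ 0.741.
p = a·p₁ + b·p₂ ≈ (-0.852, 0.087, 0.516); φ = arcsin(p_z) ≈ 31.04°, λ = atan2(p_y, p_x) ≈ 174.18°.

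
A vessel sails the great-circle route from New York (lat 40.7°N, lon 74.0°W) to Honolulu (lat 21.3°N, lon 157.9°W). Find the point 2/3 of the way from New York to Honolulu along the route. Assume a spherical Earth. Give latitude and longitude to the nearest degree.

≈ lat 34°N, lon 135°W

Write both endpoints as unit vectors p₁, p₂ with components (cos φ cos λ, cos φ sin λ, sin φ).
The central angle between the endpoints is δ = arccos(p₁·p₂) ≈ 1.254 rad (71.8°).
Interpolate at f = 2/3 with slerp weights a = sin((1−f)δ)/sin δ ≈ 0.427, b = sin(fδ)/sin δ ≈ 0.781.
p = a·p₁ + b·p₂ ≈ (-0.585, -0.585, 0.562); φ = arcsin(p_z) ≈ 34.20°, λ = atan2(p_y, p_x) ≈ -134.99°.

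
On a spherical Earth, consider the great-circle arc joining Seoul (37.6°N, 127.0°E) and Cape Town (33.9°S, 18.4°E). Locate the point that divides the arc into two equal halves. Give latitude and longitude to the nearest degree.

≈ 3°N, 71°E

Convert each endpoint to a unit vector on the sphere (x = cos φ cos λ, y = cos φ sin λ, z = sin φ).
The central angle between the endpoints is δ = arccos(p₁·p₂) ≈ 2.153 rad (123.4°).
Interpolate at f = 1/2 with slerp weights a = sin((1−f)δ)/sin δ ≈ 1.054, b = sin(fδ)/sin δ ≈ 1.054.
p = a·p₁ + b·p₂ ≈ (0.328, 0.943, 0.055); φ = arcsin(p_z) ≈ 3.17°, λ = atan2(p_y, p_x) ≈ 70.85°.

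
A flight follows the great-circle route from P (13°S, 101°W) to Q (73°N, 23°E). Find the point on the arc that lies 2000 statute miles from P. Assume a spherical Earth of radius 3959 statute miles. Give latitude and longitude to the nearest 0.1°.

≈ (15.0°N, 93.5°W)

From cos δ = sin φ₁ sin φ₂ + cos φ₁ cos φ₂ cos Δλ, the central angle is δ ≈ 1.955 rad (112.0°). The total great-circle distance is δ·R ≈ 1.955 × 3959 ≈ 7738 mi, so the target fraction is f = 2000/7738 ≈ 0.258.
Interpolate at f ≈ 0.258 with slerp weights a = sin((1−f)δ)/sin δ ≈ 1.071, b = sin(fδ)/sin δ ≈ 0.522.
p = a·p₁ + b·p₂ ≈ (-0.059, -0.964, 0.258); φ = arcsin(p_z) ≈ 14.97°, λ = atan2(p_y, p_x) ≈ -93.48°.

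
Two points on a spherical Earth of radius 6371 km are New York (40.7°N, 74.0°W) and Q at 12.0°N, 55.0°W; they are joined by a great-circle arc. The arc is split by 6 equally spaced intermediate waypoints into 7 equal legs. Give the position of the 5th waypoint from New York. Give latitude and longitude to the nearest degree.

≈ 20°N, 60°W

Write both endpoints as unit vectors p₁, p₂ with components (cos φ cos λ, cos φ sin λ, sin φ).
The central angle between the endpoints is δ = arccos(p₁·p₂) ≈ 0.579 rad (33.2°).
Interpolate at f = 5/7 with slerp weights a = sin((1−f)δ)/sin δ ≈ 0.301, b = sin(fδ)/sin δ ≈ 0.734.
p = a·p₁ + b·p₂ ≈ (0.475, -0.808, 0.349); φ = arcsin(p_z) ≈ 20.42°, λ = atan2(p_y, p_x) ≈ -59.55°.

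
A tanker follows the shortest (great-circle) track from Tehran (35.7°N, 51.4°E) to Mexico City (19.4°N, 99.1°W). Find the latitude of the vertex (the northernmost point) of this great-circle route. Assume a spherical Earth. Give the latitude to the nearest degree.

≈ 65°N

The great circle lies in the plane with unit normal n̂ = (p₁ × p₂)/|p₁ × p₂|.
Here n̂_z ≈ -0.428; the vertex latitude is φ_max = arccos|n̂_z| ≈ 64.7°.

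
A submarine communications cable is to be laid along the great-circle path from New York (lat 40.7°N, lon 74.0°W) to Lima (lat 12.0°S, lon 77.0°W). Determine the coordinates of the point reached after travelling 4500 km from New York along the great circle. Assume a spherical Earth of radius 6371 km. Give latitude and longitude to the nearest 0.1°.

≈ lat 0.3°N, lon 76.4°W

From cos δ = sin φ₁ sin φ₂ + cos φ₁ cos φ₂ cos Δλ, the central angle is δ ≈ 0.921 rad (52.8°). The total great-circle distance is δ·R ≈ 0.921 × 6371 ≈ 5868 km, so the target fraction is f = 4500/5868 ≈ 0.767.
Interpolate at f ≈ 0.767 with slerp weights a = sin((1−f)δ)/sin δ ≈ 0.268, b = sin(fδ)/sin δ ≈ 0.815.
p = a·p₁ + b·p₂ ≈ (0.235, -0.972, 0.005); φ = arcsin(p_z) ≈ 0.29°, λ = atan2(p_y, p_x) ≈ -76.39°.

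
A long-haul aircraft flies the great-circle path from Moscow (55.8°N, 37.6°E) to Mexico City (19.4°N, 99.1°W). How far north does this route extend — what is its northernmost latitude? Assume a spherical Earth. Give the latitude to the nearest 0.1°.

≈ 68.5°N

The great circle lies in the plane with unit normal n̂ = (p₁ × p₂)/|p₁ × p₂|.
Here n̂_z ≈ -0.366; the vertex latitude is φ_max = arccos|n̂_z| ≈ 68.5°.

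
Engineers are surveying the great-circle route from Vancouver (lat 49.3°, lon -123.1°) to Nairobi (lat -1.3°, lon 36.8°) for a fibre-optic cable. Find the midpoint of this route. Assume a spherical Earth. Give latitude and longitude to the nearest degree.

Write both endpoints as unit vectors p₁, p₂ with components (cos φ cos λ, cos φ sin λ, sin φ).
The central angle between the endpoints is δ = arccos(p₁·p₂) ≈ 2.252 rad (129.0°).
Interpolate at f = 1/2 with slerp weights a = sin((1−f)δ)/sin δ ≈ 1.162, b = sin(fδ)/sin δ ≈ 1.162.
p = a·p₁ + b·p₂ ≈ (0.516, 0.061, 0.854); φ = arcsin(p_z) ≈ 58.68°, λ = atan2(p_y, p_x) ≈ 6.75°.

≈ lat 59°, lon 7°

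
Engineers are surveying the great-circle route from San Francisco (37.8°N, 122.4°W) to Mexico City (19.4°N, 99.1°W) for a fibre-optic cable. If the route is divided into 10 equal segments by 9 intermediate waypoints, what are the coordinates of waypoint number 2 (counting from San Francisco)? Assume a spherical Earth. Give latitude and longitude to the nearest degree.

From cos δ = sin φ₁ sin φ₂ + cos φ₁ cos φ₂ cos Δλ, the central angle is δ ≈ 0.478 rad (27.4°).
Interpolate at f = 2/10 with slerp weights a = sin((1−f)δ)/sin δ ≈ 0.811, b = sin(fδ)/sin δ ≈ 0.207.
p = a·p₁ + b·p₂ ≈ (-0.374, -0.734, 0.566); φ = arcsin(p_z) ≈ 34.48°, λ = atan2(p_y, p_x) ≈ -117.01°.

≈ 34°N, 117°W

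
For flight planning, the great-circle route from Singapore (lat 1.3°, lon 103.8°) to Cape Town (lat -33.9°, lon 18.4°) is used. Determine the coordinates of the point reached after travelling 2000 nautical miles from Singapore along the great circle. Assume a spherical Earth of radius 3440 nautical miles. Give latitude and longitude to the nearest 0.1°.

The haversine formula gives a central angle δ ≈ 1.517 rad (86.9°) between the endpoints. The total great-circle distance is δ·R ≈ 1.517 × 3440 ≈ 5218 nmi, so the target fraction is f = 2000/5218 ≈ 0.383.
Interpolate at f ≈ 0.383 with slerp weights a = sin((1−f)δ)/sin δ ≈ 0.806, b = sin(fδ)/sin δ ≈ 0.550.
p = a·p₁ + b·p₂ ≈ (0.241, 0.927, -0.288); φ = arcsin(p_z) ≈ -16.77°, λ = atan2(p_y, p_x) ≈ 75.43°.

≈ lat -16.8°, lon 75.4°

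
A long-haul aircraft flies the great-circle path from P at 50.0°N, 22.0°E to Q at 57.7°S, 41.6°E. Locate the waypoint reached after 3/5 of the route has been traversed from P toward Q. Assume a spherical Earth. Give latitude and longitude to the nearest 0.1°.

≈ 14.7°S, 32.3°E

From cos δ = sin φ₁ sin φ₂ + cos φ₁ cos φ₂ cos Δλ, the central angle is δ ≈ 1.901 rad (108.9°).
Interpolate at f = 3/5 with slerp weights a = sin((1−f)δ)/sin δ ≈ 0.728, b = sin(fδ)/sin δ ≈ 0.961.
p = a·p₁ + b·p₂ ≈ (0.818, 0.516, -0.254); φ = arcsin(p_z) ≈ -14.71°, λ = atan2(p_y, p_x) ≈ 32.25°.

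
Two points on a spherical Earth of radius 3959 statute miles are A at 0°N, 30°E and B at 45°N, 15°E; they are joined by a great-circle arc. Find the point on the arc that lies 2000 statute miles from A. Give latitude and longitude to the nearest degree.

≈ 28°N, 22°E

The haversine formula gives a central angle δ ≈ 0.819 rad (46.9°) between the endpoints. The total great-circle distance is δ·R ≈ 0.819 × 3959 ≈ 3242 mi, so the target fraction is f = 2000/3242 ≈ 0.617.
Interpolate at f ≈ 0.617 with slerp weights a = sin((1−f)δ)/sin δ ≈ 0.423, b = sin(fδ)/sin δ ≈ 0.663.
p = a·p₁ + b·p₂ ≈ (0.818, 0.333, 0.469); φ = arcsin(p_z) ≈ 27.94°, λ = atan2(p_y, p_x) ≈ 22.11°.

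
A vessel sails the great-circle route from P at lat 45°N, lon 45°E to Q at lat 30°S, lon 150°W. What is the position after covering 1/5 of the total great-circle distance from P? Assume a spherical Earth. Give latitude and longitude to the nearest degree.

Convert each endpoint to a unit vector on the sphere (x = cos φ cos λ, y = cos φ sin λ, z = sin φ).
The central angle between the endpoints is δ = arccos(p₁·p₂) ≈ 2.809 rad (160.9°).
Interpolate at f = 1/5 with slerp weights a = sin((1−f)δ)/sin δ ≈ 2.386, b = sin(fδ)/sin δ ≈ 1.629.
p = a·p₁ + b·p₂ ≈ (-0.029, 0.488, 0.873); φ = arcsin(p_z) ≈ 60.76°, λ = atan2(p_y, p_x) ≈ 93.40°.

≈ lat 61°N, lon 93°E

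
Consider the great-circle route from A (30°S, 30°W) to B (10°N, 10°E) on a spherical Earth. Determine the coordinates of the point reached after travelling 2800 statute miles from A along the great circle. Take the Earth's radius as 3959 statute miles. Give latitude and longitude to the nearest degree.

≈ (1°S, 0°E)

From cos δ = sin φ₁ sin φ₂ + cos φ₁ cos φ₂ cos Δλ, the central angle is δ ≈ 0.969 rad (55.5°). The total great-circle distance is δ·R ≈ 0.969 × 3959 ≈ 3834 mi, so the target fraction is f = 2800/3834 ≈ 0.730.
Interpolate at f ≈ 0.730 with slerp weights a = sin((1−f)δ)/sin δ ≈ 0.313, b = sin(fδ)/sin δ ≈ 0.788.
p = a·p₁ + b·p₂ ≈ (1.000, -0.001, -0.020); φ = arcsin(p_z) ≈ -1.14°, λ = atan2(p_y, p_x) ≈ -0.05°.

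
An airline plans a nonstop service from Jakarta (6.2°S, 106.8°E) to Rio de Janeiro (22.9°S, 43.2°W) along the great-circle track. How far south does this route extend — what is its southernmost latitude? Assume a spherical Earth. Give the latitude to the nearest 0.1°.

The great circle lies in the plane with unit normal n̂ = (p₁ × p₂)/|p₁ × p₂|.
Here n̂_z ≈ -0.694; the vertex latitude is φ_max = arccos|n̂_z| ≈ 46.1°.
Check via Clairaut: cos φ_max = |cos φ₁| · sin C = cos(6.2°)·sin(135.8°) ≈ 0.694, again giving ≈ 46.1°.

≈ 46.1°S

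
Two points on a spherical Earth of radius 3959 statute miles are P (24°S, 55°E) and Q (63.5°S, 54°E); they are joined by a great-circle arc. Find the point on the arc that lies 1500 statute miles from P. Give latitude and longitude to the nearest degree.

The haversine formula gives a central angle δ ≈ 0.690 rad (39.5°) between the endpoints. The total great-circle distance is δ·R ≈ 0.690 × 3959 ≈ 2730 mi, so the target fraction is f = 1500/2730 ≈ 0.550.
Interpolate at f ≈ 0.550 with slerp weights a = sin((1−f)δ)/sin δ ≈ 0.480, b = sin(fδ)/sin δ ≈ 0.581.
p = a·p₁ + b·p₂ ≈ (0.404, 0.569, -0.716); φ = arcsin(p_z) ≈ -45.71°, λ = atan2(p_y, p_x) ≈ 54.63°.

≈ (46°S, 55°E)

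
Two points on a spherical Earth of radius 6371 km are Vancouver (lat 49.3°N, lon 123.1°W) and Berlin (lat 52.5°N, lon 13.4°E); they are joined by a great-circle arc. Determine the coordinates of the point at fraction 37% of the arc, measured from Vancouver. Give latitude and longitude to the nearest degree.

Convert each endpoint to a unit vector on the sphere (x = cos φ cos λ, y = cos φ sin λ, z = sin φ).
The central angle between the endpoints is δ = arccos(p₁·p₂) ≈ 1.252 rad (71.7°).
Interpolate at f = 0.37 with slerp weights a = sin((1−f)δ)/sin δ ≈ 0.747, b = sin(fδ)/sin δ ≈ 0.471.
p = a·p₁ + b·p₂ ≈ (0.013, -0.342, 0.940); φ = arcsin(p_z) ≈ 70.00°, λ = atan2(p_y, p_x) ≈ -87.89°.

≈ lat 70°N, lon 88°W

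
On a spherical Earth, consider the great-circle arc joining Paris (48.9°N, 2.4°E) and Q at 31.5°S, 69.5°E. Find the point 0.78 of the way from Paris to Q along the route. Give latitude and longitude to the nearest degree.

The haversine formula gives a central angle δ ≈ 1.747 rad (100.1°) between the endpoints.
Interpolate at f = 0.78 with slerp weights a = sin((1−f)δ)/sin δ ≈ 0.381, b = sin(fδ)/sin δ ≈ 0.994.
p = a·p₁ + b·p₂ ≈ (0.547, 0.804, -0.232); φ = arcsin(p_z) ≈ -13.43°, λ = atan2(p_y, p_x) ≈ 55.78°.

≈ 13°S, 56°E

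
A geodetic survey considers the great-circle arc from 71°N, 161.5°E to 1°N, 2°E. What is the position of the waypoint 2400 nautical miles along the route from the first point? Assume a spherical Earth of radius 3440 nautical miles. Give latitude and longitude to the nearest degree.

Write both endpoints as unit vectors p₁, p₂ with components (cos φ cos λ, cos φ sin λ, sin φ).
The central angle between the endpoints is δ = arccos(p₁·p₂) ≈ 1.863 rad (106.8°). The total great-circle distance is δ·R ≈ 1.863 × 3440 ≈ 6410 nmi, so the target fraction is f = 2400/6410 ≈ 0.374.
Interpolate at f ≈ 0.374 with slerp weights a = sin((1−f)δ)/sin δ ≈ 0.960, b = sin(fδ)/sin δ ≈ 0.671.
p = a·p₁ + b·p₂ ≈ (0.374, 0.123, 0.919); φ = arcsin(p_z) ≈ 66.82°, λ = atan2(p_y, p_x) ≈ 18.14°.

≈ 67°N, 18°E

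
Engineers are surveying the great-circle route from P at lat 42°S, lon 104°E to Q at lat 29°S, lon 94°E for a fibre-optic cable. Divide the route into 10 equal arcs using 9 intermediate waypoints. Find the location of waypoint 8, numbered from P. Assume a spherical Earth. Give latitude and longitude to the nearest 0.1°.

Write both endpoints as unit vectors p₁, p₂ with components (cos φ cos λ, cos φ sin λ, sin φ).
The central angle between the endpoints is δ = arccos(p₁·p₂) ≈ 0.267 rad (15.3°).
Interpolate at f = 8/10 with slerp weights a = sin((1−f)δ)/sin δ ≈ 0.202, b = sin(fδ)/sin δ ≈ 0.803.
p = a·p₁ + b·p₂ ≈ (-0.085, 0.847, -0.525); φ = arcsin(p_z) ≈ -31.66°, λ = atan2(p_y, p_x) ≈ 95.76°.

≈ lat 31.7°S, lon 95.8°E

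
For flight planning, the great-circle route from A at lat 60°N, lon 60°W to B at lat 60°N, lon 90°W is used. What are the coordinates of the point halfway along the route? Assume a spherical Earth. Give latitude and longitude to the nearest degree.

Write both endpoints as unit vectors p₁, p₂ with components (cos φ cos λ, cos φ sin λ, sin φ).
The central angle between the endpoints is δ = arccos(p₁·p₂) ≈ 0.260 rad (14.9°).
Interpolate at f = 1/2 with slerp weights a = sin((1−f)δ)/sin δ ≈ 0.504, b = sin(fδ)/sin δ ≈ 0.504.
p = a·p₁ + b·p₂ ≈ (0.126, -0.470, 0.873); φ = arcsin(p_z) ≈ 60.85°, λ = atan2(p_y, p_x) ≈ -75.00°.

≈ lat 61°N, lon 75°W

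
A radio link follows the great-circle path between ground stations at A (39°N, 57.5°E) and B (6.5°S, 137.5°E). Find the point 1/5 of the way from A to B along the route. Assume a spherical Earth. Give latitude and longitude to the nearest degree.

≈ (34°N, 78°E)

From cos δ = sin φ₁ sin φ₂ + cos φ₁ cos φ₂ cos Δλ, the central angle is δ ≈ 1.508 rad (86.4°).
Interpolate at f = 1/5 with slerp weights a = sin((1−f)δ)/sin δ ≈ 0.936, b = sin(fδ)/sin δ ≈ 0.298.
p = a·p₁ + b·p₂ ≈ (0.173, 0.813, 0.555); φ = arcsin(p_z) ≈ 33.74°, λ = atan2(p_y, p_x) ≈ 78.00°.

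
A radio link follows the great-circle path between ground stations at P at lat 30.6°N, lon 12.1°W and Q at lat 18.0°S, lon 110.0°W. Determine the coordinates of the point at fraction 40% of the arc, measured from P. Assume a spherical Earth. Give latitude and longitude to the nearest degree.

Convert each endpoint to a unit vector on the sphere (x = cos φ cos λ, y = cos φ sin λ, z = sin φ).
The central angle between the endpoints is δ = arccos(p₁·p₂) ≈ 1.844 rad (105.7°).
Interpolate at f = 0.40 with slerp weights a = sin((1−f)δ)/sin δ ≈ 0.929, b = sin(fδ)/sin δ ≈ 0.698.
p = a·p₁ + b·p₂ ≈ (0.554, -0.792, 0.257); φ = arcsin(p_z) ≈ 14.88°, λ = atan2(p_y, p_x) ≈ -55.00°.

≈ lat 15°N, lon 55°W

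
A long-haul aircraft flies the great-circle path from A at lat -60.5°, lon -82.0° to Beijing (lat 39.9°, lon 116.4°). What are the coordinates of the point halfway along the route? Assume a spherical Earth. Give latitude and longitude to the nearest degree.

Write both endpoints as unit vectors p₁, p₂ with components (cos φ cos λ, cos φ sin λ, sin φ).
The central angle between the endpoints is δ = arccos(p₁·p₂) ≈ 2.731 rad (156.5°).
Interpolate at f = 1/2 with slerp weights a = sin((1−f)δ)/sin δ ≈ 2.451, b = sin(fδ)/sin δ ≈ 2.451.
p = a·p₁ + b·p₂ ≈ (-0.668, 0.489, -0.561); φ = arcsin(p_z) ≈ -34.12°, λ = atan2(p_y, p_x) ≈ 143.80°.

≈ lat -34°, lon 144°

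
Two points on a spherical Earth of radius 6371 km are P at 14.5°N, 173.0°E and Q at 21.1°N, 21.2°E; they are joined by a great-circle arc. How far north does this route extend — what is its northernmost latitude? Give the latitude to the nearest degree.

The great circle lies in the plane with unit normal n̂ = (p₁ × p₂)/|p₁ × p₂|.
Here n̂_z ≈ -0.603; the vertex latitude is φ_max = arccos|n̂_z| ≈ 52.9°.
Check via Clairaut: cos φ_max = |cos φ₁| · sin C = cos(14.5°)·sin(38.5°) ≈ 0.603, again giving ≈ 52.9°.

≈ 53°N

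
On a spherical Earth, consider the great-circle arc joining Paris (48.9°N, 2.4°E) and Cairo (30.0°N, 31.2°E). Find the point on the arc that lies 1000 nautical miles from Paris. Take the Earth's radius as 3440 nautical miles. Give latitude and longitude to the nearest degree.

≈ 39°N, 21°E

Convert each endpoint to a unit vector on the sphere (x = cos φ cos λ, y = cos φ sin λ, z = sin φ).
The central angle between the endpoints is δ = arccos(p₁·p₂) ≈ 0.504 rad (28.9°). The total great-circle distance is δ·R ≈ 0.504 × 3440 ≈ 1734 nmi, so the target fraction is f = 1000/1734 ≈ 0.577.
Interpolate at f ≈ 0.577 with slerp weights a = sin((1−f)δ)/sin δ ≈ 0.438, b = sin(fδ)/sin δ ≈ 0.594.
p = a·p₁ + b·p₂ ≈ (0.728, 0.278, 0.627); φ = arcsin(p_z) ≈ 38.83°, λ = atan2(p_y, p_x) ≈ 20.94°.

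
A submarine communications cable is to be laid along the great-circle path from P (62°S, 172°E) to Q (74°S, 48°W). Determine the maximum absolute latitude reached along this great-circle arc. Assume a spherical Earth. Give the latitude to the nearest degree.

≈ 83°S

The great circle lies in the plane with unit normal n̂ = (p₁ × p₂)/|p₁ × p₂|.
Here n̂_z ≈ +0.126; the vertex latitude is φ_max = arccos|n̂_z| ≈ 82.8°.
Check via Clairaut: cos φ_max = |cos φ₁| · sin C = cos(62.0°)·sin(164.5°) ≈ 0.126, again giving ≈ 82.8°.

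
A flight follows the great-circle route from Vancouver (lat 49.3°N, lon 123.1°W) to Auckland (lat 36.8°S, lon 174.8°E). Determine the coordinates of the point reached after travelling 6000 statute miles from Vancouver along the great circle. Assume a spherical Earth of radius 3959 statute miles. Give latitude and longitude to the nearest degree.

Convert each endpoint to a unit vector on the sphere (x = cos φ cos λ, y = cos φ sin λ, z = sin φ).
The central angle between the endpoints is δ = arccos(p₁·p₂) ≈ 1.782 rad (102.1°). The total great-circle distance is δ·R ≈ 1.782 × 3959 ≈ 7056 mi, so the target fraction is f = 6000/7056 ≈ 0.850.
Interpolate at f ≈ 0.850 with slerp weights a = sin((1−f)δ)/sin δ ≈ 0.269, b = sin(fδ)/sin δ ≈ 1.021.
p = a·p₁ + b·p₂ ≈ (-0.910, -0.073, -0.407); φ = arcsin(p_z) ≈ -24.04°, λ = atan2(p_y, p_x) ≈ -175.41°.

≈ lat 24°S, lon 175°W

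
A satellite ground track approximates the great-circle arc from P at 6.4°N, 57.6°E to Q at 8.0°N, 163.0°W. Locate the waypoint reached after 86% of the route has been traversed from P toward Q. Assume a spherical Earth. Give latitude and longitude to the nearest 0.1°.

Write both endpoints as unit vectors p₁, p₂ with components (cos φ cos λ, cos φ sin λ, sin φ).
The central angle between the endpoints is δ = arccos(p₁·p₂) ≈ 2.392 rad (137.0°).
Interpolate at f = 0.86 with slerp weights a = sin((1−f)δ)/sin δ ≈ 0.482, b = sin(fδ)/sin δ ≈ 1.297.
p = a·p₁ + b·p₂ ≈ (-0.972, 0.029, 0.234); φ = arcsin(p_z) ≈ 13.55°, λ = atan2(p_y, p_x) ≈ 178.30°.

≈ 13.5°N, 178.3°E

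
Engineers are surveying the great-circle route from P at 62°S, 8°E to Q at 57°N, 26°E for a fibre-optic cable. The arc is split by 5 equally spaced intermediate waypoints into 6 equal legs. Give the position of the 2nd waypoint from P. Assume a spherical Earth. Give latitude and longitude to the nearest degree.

Write both endpoints as unit vectors p₁, p₂ with components (cos φ cos λ, cos φ sin λ, sin φ).
The central angle between the endpoints is δ = arccos(p₁·p₂) ≈ 2.091 rad (119.8°).
Interpolate at f = 2/6 with slerp weights a = sin((1−f)δ)/sin δ ≈ 1.135, b = sin(fδ)/sin δ ≈ 0.740.
p = a·p₁ + b·p₂ ≈ (0.890, 0.251, -0.381); φ = arcsin(p_z) ≈ -22.41°, λ = atan2(p_y, p_x) ≈ 15.74°.

≈ 22°S, 16°E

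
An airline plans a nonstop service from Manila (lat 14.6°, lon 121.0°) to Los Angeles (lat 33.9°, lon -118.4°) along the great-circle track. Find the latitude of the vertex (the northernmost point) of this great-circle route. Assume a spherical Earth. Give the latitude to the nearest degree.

≈ 44°

The great circle lies in the plane with unit normal n̂ = (p₁ × p₂)/|p₁ × p₂|.
Here n̂_z ≈ +0.718; the vertex latitude is φ_max = arccos|n̂_z| ≈ 44.1°.
Check via Clairaut: cos φ_max = |cos φ₁| · sin C = cos(14.6°)·sin(47.9°) ≈ 0.718, again giving ≈ 44.1°.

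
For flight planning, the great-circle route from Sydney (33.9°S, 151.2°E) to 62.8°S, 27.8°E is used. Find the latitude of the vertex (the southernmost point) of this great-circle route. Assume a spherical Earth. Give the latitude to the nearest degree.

≈ 71°S

The great circle lies in the plane with unit normal n̂ = (p₁ × p₂)/|p₁ × p₂|.
Here n̂_z ≈ -0.331; the vertex latitude is φ_max = arccos|n̂_z| ≈ 70.7°.
Check via Clairaut: cos φ_max = |cos φ₁| · sin C = cos(33.9°)·sin(156.5°) ≈ 0.331, again giving ≈ 70.7°.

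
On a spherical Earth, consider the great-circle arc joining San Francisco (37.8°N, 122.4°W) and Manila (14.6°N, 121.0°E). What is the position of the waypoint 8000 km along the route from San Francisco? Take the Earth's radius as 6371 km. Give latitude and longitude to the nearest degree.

≈ 33°N, 145°E

The haversine formula gives a central angle δ ≈ 1.760 rad (100.8°) between the endpoints. The total great-circle distance is δ·R ≈ 1.760 × 6371 ≈ 11212 km, so the target fraction is f = 8000/11212 ≈ 0.714.
Interpolate at f ≈ 0.714 with slerp weights a = sin((1−f)δ)/sin δ ≈ 0.492, b = sin(fδ)/sin δ ≈ 0.968.
p = a·p₁ + b·p₂ ≈ (-0.691, 0.475, 0.545); φ = arcsin(p_z) ≈ 33.05°, λ = atan2(p_y, p_x) ≈ 145.49°.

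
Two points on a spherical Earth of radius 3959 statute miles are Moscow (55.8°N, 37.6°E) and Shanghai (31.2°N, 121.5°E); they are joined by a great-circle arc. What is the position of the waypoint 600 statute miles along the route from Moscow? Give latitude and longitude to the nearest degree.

≈ 57°N, 53°E

From cos δ = sin φ₁ sin φ₂ + cos φ₁ cos φ₂ cos Δλ, the central angle is δ ≈ 1.071 rad (61.3°). The total great-circle distance is δ·R ≈ 1.071 × 3959 ≈ 4239 mi, so the target fraction is f = 600/4239 ≈ 0.142.
Interpolate at f ≈ 0.142 with slerp weights a = sin((1−f)δ)/sin δ ≈ 0.906, b = sin(fδ)/sin δ ≈ 0.172.
p = a·p₁ + b·p₂ ≈ (0.327, 0.436, 0.838); φ = arcsin(p_z) ≈ 56.98°, λ = atan2(p_y, p_x) ≈ 53.18°.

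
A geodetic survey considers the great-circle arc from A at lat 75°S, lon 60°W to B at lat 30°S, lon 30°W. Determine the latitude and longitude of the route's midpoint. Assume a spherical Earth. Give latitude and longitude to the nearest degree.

≈ lat 53°S, lon 37°W

From cos δ = sin φ₁ sin φ₂ + cos φ₁ cos φ₂ cos Δλ, the central angle is δ ≈ 0.827 rad (47.4°).
Interpolate at f = 1/2 with slerp weights a = sin((1−f)δ)/sin δ ≈ 0.546, b = sin(fδ)/sin δ ≈ 0.546.
p = a·p₁ + b·p₂ ≈ (0.480, -0.359, -0.800); φ = arcsin(p_z) ≈ -53.17°, λ = atan2(p_y, p_x) ≈ -36.77°.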